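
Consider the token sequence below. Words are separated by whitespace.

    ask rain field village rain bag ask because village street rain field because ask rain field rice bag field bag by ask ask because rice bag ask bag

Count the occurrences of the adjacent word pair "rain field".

3

Scanning the 27 overlapping bigram windows for "rain field":
  position 2–3: rain field
  position 11–12: rain field
  position 15–16: rain field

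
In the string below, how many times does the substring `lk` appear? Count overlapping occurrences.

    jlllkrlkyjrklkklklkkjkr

Sliding a length-2 window over the 23 characters (22 positions):
  position 4–5: lk
  position 7–8: lk
  position 13–14: lk
  position 16–17: lk
  position 18–19: lk

5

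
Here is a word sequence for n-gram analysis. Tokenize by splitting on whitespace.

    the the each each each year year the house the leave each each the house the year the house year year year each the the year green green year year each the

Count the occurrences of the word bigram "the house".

3

Scanning the 31 overlapping bigram windows for "the house":
  position 8–9: the house
  position 14–15: the house
  position 18–19: the house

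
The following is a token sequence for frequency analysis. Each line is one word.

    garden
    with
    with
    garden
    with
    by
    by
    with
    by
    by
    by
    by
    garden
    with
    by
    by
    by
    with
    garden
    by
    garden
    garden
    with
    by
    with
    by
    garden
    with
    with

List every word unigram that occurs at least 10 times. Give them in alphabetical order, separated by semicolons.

by; with

Unigram counts meeting the condition (at least 10 times):
  by: 12
  with: 10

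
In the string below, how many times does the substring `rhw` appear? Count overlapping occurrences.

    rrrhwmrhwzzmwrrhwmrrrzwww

Sliding a length-3 window over the 25 characters (23 positions):
  position 3–5: rhw
  position 7–9: rhw
  position 15–17: rhw

3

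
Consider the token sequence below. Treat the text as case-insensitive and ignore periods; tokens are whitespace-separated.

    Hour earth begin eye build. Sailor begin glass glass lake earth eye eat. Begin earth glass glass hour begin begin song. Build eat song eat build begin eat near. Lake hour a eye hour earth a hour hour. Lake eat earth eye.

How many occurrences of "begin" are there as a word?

6

Scanning the 42 tokens for "begin":
  position 3: begin
  position 7: begin
  position 14: begin
  position 19: begin
  position 20: begin
  position 27: begin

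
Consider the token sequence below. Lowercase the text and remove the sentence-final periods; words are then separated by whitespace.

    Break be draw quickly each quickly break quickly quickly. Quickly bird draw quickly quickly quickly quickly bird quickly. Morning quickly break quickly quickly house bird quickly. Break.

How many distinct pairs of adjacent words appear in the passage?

15

27 tokens → 26 bigram windows in total.
Repeated bigrams (each contributes count−1 duplicates):
  quickly quickly: 6
  quickly break: 3
  bird quickly: 2
  break quickly: 2
  draw quickly: 2
  quickly bird: 2
11 duplicate windows → 26 − 11 = 15 distinct.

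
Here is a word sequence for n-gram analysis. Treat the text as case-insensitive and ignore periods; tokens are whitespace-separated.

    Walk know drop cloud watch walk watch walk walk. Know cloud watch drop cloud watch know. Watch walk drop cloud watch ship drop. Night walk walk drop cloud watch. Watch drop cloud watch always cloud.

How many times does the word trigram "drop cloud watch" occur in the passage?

Scanning the 33 overlapping trigram windows for "drop cloud watch":
  position 3–5: drop cloud watch
  position 13–15: drop cloud watch
  position 19–21: drop cloud watch
  position 27–29: drop cloud watch
  position 31–33: drop cloud watch

5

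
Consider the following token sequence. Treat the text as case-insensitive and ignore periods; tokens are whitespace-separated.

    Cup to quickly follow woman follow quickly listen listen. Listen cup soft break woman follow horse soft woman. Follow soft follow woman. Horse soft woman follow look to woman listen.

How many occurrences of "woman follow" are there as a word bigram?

Scanning the 29 overlapping bigram windows for "woman follow":
  position 5–6: woman follow
  position 14–15: woman follow
  position 18–19: woman follow
  position 25–26: woman follow

4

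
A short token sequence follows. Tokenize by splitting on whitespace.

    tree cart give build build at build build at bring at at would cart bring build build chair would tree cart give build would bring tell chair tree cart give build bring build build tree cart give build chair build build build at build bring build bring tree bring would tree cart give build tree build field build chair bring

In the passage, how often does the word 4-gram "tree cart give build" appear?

Scanning the 57 overlapping 4-gram windows for "tree cart give build":
  position 1–4: tree cart give build
  position 20–23: tree cart give build
  position 28–31: tree cart give build
  position 35–38: tree cart give build
  position 51–54: tree cart give build

5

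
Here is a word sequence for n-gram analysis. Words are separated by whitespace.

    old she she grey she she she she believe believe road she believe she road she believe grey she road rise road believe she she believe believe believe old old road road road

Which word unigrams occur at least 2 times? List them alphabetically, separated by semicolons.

Unigram counts meeting the condition (at least 2 times):
  believe: 8
  grey: 2
  old: 3
  road: 7
  she: 12

believe; grey; old; road; she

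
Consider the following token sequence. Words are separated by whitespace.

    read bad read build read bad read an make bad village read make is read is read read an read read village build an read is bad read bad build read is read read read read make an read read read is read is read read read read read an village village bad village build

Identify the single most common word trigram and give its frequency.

"read read read", 6 times

Trigram frequencies (highest first):
  read read read: 6
  read is read: 4
  is read read: 3
  read bad read: 2
  is read is: 2
  read read an: 2
  … (33 more, each ≤ 2)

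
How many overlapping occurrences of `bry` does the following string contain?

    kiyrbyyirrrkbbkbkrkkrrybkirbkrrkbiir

0

Sliding a length-3 window over the 36 characters (34 positions):
  (no match at any position)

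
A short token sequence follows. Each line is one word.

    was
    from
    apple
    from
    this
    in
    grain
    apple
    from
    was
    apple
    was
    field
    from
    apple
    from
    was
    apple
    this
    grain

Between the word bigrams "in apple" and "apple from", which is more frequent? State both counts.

"in apple": 0 occurrences
"apple from": 3 occurrences

"apple from" (3 vs 0)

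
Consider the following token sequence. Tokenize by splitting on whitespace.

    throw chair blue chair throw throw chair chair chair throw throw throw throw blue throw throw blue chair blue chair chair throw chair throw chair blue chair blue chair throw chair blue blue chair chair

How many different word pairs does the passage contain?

35 tokens → 34 bigram windows in total.
Repeated bigrams (each contributes count−1 duplicates):
  blue chair: 6
  chair blue: 5
  chair throw: 5
  throw chair: 5
  throw throw: 5
  chair chair: 4
  throw blue: 2
25 duplicate windows → 34 − 25 = 9 distinct.

9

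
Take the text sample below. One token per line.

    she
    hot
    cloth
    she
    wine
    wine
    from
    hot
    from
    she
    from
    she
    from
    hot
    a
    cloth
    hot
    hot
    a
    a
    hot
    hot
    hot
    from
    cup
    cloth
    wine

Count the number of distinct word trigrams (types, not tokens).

27 tokens → 25 trigram windows in total.
Repeated trigrams (each contributes count−1 duplicates):
  from she from: 2
1 duplicate windows → 25 − 1 = 24 distinct.

24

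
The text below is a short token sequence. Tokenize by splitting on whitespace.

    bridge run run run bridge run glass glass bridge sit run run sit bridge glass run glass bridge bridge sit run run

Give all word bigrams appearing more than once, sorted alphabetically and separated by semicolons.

bridge run; bridge sit; glass bridge; run glass; run run; sit run

Bigram counts meeting the condition (more than once):
  bridge run: 2
  bridge sit: 2
  glass bridge: 2
  run glass: 2
  run run: 4
  sit run: 2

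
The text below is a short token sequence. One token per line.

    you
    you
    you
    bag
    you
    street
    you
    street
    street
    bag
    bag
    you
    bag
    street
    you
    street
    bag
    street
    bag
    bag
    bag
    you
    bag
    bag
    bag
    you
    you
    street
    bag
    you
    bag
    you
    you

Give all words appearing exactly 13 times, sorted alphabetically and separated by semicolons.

Unigram counts meeting the condition (exactly 13 times):
  bag: 13
  you: 13

bag; you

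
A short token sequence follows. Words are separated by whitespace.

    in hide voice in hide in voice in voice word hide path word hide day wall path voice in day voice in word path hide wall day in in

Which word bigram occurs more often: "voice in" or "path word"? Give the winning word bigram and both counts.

"voice in": 4 occurrences
"path word": 1 occurrence

"voice in" (4 vs 1)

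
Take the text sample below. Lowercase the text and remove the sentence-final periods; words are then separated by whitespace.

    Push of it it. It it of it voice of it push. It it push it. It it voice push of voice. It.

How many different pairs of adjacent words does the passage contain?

11

23 tokens → 22 bigram windows in total.
Repeated bigrams (each contributes count−1 duplicates):
  it it: 6
  of it: 3
  it push: 2
  it voice: 2
  push it: 2
  push of: 2
11 duplicate windows → 22 − 11 = 11 distinct.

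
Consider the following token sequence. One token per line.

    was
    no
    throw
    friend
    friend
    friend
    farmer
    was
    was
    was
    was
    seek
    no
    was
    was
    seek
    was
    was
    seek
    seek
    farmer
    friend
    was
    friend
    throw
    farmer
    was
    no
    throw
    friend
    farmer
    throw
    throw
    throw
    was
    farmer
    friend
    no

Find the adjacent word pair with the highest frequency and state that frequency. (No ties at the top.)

"was was", 5 times

Bigram frequencies (highest first):
  was was: 5
  was seek: 3
  was no: 2
  no throw: 2
  throw friend: 2
  friend friend: 2
  … (17 more, each ≤ 2)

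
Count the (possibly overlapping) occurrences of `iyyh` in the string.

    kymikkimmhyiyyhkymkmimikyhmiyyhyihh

2

Sliding a length-4 window over the 35 characters (32 positions):
  position 12–15: iyyh
  position 28–31: iyyh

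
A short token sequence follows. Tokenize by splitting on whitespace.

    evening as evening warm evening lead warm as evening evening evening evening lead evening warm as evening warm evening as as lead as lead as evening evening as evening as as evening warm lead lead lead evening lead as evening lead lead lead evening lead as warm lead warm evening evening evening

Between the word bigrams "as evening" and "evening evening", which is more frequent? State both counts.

"as evening" (7 vs 6)

"as evening": 7 occurrences
"evening evening": 6 occurrences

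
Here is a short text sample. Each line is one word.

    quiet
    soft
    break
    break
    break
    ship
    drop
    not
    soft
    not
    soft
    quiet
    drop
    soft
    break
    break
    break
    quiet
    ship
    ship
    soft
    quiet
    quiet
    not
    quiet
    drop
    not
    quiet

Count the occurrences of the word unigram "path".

Scanning the 28 tokens for "path":
  (none found)

0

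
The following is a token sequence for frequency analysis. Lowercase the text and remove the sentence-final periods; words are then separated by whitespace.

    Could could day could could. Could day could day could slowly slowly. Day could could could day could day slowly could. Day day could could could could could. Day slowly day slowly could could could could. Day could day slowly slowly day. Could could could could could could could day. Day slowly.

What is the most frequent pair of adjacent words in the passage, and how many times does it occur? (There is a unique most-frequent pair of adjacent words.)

"could could", 18 times

Bigram frequencies (highest first):
  could could: 18
  could day: 10
  day could: 8
  day slowly: 5
  slowly day: 3
  slowly slowly: 2
  … (3 more, each ≤ 2)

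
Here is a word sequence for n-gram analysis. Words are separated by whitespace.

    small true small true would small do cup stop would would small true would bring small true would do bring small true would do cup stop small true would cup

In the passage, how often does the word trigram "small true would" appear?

5

Scanning the 28 overlapping trigram windows for "small true would":
  position 3–5: small true would
  position 12–14: small true would
  position 16–18: small true would
  position 21–23: small true would
  position 27–29: small true would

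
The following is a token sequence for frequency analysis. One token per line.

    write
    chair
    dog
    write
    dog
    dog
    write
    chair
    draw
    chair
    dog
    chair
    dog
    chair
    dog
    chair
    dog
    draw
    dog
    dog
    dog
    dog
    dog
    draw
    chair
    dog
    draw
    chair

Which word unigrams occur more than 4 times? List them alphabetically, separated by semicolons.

chair; dog

Unigram counts meeting the condition (more than 4 times):
  chair: 8
  dog: 13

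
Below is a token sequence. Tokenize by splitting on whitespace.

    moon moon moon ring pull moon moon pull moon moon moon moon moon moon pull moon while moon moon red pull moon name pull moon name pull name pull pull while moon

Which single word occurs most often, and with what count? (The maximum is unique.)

"moon", 17 times

Unigram frequencies (highest first):
  moon: 17
  pull: 8
  name: 3
  while: 2
  ring: 1
  red: 1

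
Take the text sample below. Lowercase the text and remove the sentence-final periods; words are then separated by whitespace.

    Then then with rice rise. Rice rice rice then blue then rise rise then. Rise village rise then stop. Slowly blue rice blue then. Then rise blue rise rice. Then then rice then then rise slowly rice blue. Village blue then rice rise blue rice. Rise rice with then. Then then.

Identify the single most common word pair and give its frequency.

"then then", 6 times

Bigram frequencies (highest first):
  then then: 6
  then rise: 4
  rice rise: 3
  rise rice: 3
  rice then: 3
  blue then: 3
  … (22 more, each ≤ 2)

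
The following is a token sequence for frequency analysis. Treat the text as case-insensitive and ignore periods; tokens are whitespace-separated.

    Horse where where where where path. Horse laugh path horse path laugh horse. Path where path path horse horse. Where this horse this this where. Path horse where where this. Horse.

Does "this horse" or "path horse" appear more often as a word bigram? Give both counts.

"this horse": 2 occurrences
"path horse": 4 occurrences

"path horse" (4 vs 2)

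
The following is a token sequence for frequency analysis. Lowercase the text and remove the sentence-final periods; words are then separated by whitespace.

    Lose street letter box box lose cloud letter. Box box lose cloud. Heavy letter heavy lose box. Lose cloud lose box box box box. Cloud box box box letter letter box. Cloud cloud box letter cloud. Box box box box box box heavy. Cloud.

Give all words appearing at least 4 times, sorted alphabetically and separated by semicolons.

box; cloud; letter; lose

Unigram counts meeting the condition (at least 4 times):
  box: 20
  cloud: 8
  letter: 6
  lose: 6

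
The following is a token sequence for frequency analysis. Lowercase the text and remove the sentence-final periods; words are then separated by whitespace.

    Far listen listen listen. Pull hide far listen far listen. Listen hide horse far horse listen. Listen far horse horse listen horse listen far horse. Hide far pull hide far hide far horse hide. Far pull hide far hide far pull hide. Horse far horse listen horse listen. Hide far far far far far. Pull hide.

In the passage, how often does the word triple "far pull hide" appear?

4

Scanning the 54 overlapping trigram windows for "far pull hide":
  position 27–29: far pull hide
  position 35–37: far pull hide
  position 40–42: far pull hide
  position 54–56: far pull hide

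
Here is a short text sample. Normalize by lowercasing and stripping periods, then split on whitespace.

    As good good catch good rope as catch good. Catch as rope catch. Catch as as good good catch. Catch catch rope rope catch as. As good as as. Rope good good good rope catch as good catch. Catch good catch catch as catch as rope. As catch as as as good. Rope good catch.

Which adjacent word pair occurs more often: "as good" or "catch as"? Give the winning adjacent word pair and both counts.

"as good": 5 occurrences
"catch as": 7 occurrences

"catch as" (7 vs 5)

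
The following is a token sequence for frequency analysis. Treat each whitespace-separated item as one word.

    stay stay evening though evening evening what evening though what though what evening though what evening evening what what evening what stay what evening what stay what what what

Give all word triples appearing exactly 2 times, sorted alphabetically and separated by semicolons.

Trigram counts meeting the condition (exactly 2 times):
  evening evening what: 2
  evening though what: 2
  evening what stay: 2
  though what evening: 2
  what evening though: 2
  what evening what: 2
  what stay what: 2

evening evening what; evening though what; evening what stay; though what evening; what evening though; what evening what; what stay what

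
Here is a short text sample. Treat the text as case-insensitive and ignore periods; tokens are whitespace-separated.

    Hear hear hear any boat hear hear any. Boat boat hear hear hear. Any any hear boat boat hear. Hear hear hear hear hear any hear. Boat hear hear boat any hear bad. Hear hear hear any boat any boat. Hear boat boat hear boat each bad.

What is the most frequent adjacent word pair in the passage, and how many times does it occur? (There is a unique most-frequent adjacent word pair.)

Bigram frequencies (highest first):
  hear hear: 13
  boat hear: 6
  hear any: 5
  hear boat: 5
  any boat: 4
  boat boat: 3
  … (7 more, each ≤ 3)

"hear hear", 13 times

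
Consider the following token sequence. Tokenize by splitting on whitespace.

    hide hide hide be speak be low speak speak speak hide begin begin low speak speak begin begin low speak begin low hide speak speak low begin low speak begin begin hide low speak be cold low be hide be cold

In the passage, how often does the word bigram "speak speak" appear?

Scanning the 40 overlapping bigram windows for "speak speak":
  position 8–9: speak speak
  position 9–10: speak speak
  position 15–16: speak speak
  position 24–25: speak speak

4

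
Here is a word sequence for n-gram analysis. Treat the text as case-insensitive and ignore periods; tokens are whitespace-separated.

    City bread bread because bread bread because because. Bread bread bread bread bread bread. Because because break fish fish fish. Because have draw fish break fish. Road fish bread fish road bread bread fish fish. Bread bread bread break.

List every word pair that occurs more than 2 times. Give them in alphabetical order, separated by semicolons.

Bigram counts meeting the condition (more than 2 times):
  bread because: 3
  bread bread: 10
  fish fish: 3

bread because; bread bread; fish fish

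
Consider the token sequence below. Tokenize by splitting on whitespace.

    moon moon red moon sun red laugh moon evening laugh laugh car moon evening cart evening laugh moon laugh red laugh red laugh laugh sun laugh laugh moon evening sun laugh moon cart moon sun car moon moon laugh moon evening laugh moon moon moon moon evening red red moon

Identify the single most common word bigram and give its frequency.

"laugh moon", 6 times

Bigram frequencies (highest first):
  laugh moon: 6
  moon moon: 5
  moon evening: 5
  red laugh: 3
  evening laugh: 3
  laugh laugh: 3
  … (18 more, each ≤ 2)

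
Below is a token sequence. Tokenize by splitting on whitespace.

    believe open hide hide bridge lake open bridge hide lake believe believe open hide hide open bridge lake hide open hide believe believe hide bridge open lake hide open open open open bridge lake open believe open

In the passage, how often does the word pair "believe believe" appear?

Scanning the 36 overlapping bigram windows for "believe believe":
  position 11–12: believe believe
  position 22–23: believe believe

2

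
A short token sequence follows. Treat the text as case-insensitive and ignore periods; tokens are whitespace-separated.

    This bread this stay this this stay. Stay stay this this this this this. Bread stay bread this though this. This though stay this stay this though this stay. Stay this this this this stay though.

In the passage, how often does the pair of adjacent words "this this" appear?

9

Scanning the 35 overlapping bigram windows for "this this":
  position 5–6: this this
  position 10–11: this this
  position 11–12: this this
  position 12–13: this this
  position 13–14: this this
  position 20–21: this this
  position 31–32: this this
  position 32–33: this this
  position 33–34: this this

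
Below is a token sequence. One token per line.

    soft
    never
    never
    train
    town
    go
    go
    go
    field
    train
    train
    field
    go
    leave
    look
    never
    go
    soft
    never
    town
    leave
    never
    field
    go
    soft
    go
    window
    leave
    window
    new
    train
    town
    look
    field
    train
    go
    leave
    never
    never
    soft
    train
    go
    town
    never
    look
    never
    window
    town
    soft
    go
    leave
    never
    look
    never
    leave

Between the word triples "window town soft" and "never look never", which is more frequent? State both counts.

"window town soft": 1 occurrence
"never look never": 2 occurrences

"never look never" (2 vs 1)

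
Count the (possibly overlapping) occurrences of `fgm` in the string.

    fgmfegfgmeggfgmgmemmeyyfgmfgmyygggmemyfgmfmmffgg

Sliding a length-3 window over the 48 characters (46 positions):
  position 1–3: fgm
  position 7–9: fgm
  position 13–15: fgm
  position 24–26: fgm
  position 27–29: fgm
  position 39–41: fgm

6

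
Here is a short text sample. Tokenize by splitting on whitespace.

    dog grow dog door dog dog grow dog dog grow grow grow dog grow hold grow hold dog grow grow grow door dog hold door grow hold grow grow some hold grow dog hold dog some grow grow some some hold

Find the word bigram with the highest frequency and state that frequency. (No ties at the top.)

Bigram frequencies (highest first):
  grow grow: 6
  dog grow: 5
  grow dog: 4
  grow hold: 3
  hold grow: 3
  door dog: 2
  … (12 more, each ≤ 2)

"grow grow", 6 times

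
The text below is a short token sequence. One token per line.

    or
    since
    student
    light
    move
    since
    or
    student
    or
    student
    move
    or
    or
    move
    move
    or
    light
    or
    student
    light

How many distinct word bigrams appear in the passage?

20 tokens → 19 bigram windows in total.
Repeated bigrams (each contributes count−1 duplicates):
  or student: 3
  move or: 2
  student light: 2
4 duplicate windows → 19 − 4 = 15 distinct.

15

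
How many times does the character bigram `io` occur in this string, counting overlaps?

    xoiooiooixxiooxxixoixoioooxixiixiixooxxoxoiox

Sliding a length-2 window over the 45 characters (44 positions):
  position 3–4: io
  position 6–7: io
  position 12–13: io
  position 23–24: io
  position 43–44: io

5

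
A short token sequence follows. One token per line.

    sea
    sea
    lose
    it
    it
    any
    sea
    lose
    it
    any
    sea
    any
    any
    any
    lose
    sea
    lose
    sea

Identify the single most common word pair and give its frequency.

Bigram frequencies (highest first):
  sea lose: 3
  lose it: 2
  it any: 2
  any sea: 2
  any any: 2
  lose sea: 2
  … (4 more, each ≤ 1)

"sea lose", 3 times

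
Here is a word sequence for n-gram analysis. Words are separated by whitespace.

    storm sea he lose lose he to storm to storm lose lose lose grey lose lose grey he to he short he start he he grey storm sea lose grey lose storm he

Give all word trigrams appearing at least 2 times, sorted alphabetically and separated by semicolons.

Trigram counts meeting the condition (at least 2 times):
  lose grey lose: 2
  lose lose grey: 2

lose grey lose; lose lose grey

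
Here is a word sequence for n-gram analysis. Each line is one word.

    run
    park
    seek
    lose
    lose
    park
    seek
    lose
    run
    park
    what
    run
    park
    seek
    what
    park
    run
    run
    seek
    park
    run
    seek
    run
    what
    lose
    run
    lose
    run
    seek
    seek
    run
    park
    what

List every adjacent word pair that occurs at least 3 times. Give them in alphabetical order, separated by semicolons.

lose run; park seek; run park; run seek

Bigram counts meeting the condition (at least 3 times):
  lose run: 3
  park seek: 3
  run park: 4
  run seek: 3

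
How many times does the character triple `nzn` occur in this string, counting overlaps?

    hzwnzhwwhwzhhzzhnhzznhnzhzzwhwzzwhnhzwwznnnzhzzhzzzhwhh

0

Sliding a length-3 window over the 55 characters (53 positions):
  (no match at any position)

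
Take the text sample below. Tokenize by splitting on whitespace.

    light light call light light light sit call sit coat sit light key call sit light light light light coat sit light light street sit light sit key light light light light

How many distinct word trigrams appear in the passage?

32 tokens → 30 trigram windows in total.
Repeated trigrams (each contributes count−1 duplicates):
  light light light: 5
  coat sit light: 2
  sit light light: 2
6 duplicate windows → 30 − 6 = 24 distinct.

24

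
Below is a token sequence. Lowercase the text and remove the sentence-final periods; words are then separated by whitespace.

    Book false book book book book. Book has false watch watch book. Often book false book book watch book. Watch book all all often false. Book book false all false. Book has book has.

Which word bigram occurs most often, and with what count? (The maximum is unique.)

Bigram frequencies (highest first):
  book book: 6
  false book: 4
  book false: 3
  book has: 3
  watch book: 3
  book watch: 2
  … (12 more, each ≤ 1)

"book book", 6 times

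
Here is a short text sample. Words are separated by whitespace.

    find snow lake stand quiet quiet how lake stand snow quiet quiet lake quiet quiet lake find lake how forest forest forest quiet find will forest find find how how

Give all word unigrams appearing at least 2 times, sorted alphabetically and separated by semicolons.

find; forest; how; lake; quiet; snow; stand

Unigram counts meeting the condition (at least 2 times):
  find: 5
  forest: 4
  how: 4
  lake: 5
  quiet: 7
  snow: 2
  stand: 2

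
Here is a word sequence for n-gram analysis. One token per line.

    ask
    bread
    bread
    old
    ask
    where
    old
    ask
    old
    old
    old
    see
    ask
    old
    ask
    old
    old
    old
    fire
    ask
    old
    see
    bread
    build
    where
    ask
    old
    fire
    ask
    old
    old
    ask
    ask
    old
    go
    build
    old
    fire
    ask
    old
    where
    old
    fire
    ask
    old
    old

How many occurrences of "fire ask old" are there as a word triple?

4

Scanning the 44 overlapping trigram windows for "fire ask old":
  position 19–21: fire ask old
  position 28–30: fire ask old
  position 38–40: fire ask old
  position 43–45: fire ask old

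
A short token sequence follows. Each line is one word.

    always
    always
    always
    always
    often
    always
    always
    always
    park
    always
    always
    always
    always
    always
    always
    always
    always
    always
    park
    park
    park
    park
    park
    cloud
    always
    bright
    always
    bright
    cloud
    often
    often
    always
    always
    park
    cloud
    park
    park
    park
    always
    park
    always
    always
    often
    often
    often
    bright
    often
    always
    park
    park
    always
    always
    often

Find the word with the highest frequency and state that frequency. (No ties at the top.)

Unigram frequencies (highest first):
  always: 26
  park: 13
  often: 8
  cloud: 3
  bright: 3

"always", 26 times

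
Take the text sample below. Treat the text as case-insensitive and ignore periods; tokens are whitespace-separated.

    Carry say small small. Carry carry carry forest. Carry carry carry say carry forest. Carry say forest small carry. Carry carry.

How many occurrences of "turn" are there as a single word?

Scanning the 21 tokens for "turn":
  (none found)

0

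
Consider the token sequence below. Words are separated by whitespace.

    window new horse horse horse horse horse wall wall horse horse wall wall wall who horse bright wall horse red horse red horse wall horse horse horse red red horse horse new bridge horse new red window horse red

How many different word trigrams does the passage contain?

39 tokens → 37 trigram windows in total.
Repeated trigrams (each contributes count−1 duplicates):
  horse horse horse: 4
  horse horse wall: 2
  horse red horse: 2
  horse wall wall: 2
  wall horse horse: 2
7 duplicate windows → 37 − 7 = 30 distinct.

30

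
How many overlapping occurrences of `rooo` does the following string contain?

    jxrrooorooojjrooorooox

4

Sliding a length-4 window over the 22 characters (19 positions):
  position 4–7: rooo
  position 8–11: rooo
  position 14–17: rooo
  position 18–21: rooo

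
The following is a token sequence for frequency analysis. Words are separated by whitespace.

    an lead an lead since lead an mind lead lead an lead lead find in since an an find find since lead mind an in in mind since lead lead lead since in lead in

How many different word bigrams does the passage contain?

35 tokens → 34 bigram windows in total.
Repeated bigrams (each contributes count−1 duplicates):
  lead lead: 4
  an lead: 3
  lead an: 3
  since lead: 3
  lead since: 2
10 duplicate windows → 34 − 10 = 24 distinct.

24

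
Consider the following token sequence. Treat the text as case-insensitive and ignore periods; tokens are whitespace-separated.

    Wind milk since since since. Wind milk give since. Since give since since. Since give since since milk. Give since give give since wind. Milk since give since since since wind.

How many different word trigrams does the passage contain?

17

31 tokens → 29 trigram windows in total.
Repeated trigrams (each contributes count−1 duplicates):
  give since since: 4
  since give since: 3
  since since since: 3
  milk give since: 2
  since since give: 2
  since since wind: 2
  since wind milk: 2
  wind milk since: 2
12 duplicate windows → 29 − 12 = 17 distinct.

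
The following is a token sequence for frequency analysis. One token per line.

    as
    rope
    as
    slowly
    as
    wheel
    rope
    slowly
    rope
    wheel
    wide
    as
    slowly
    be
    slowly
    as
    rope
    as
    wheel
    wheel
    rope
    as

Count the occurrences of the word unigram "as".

7

Scanning the 22 tokens for "as":
  position 1: as
  position 3: as
  position 5: as
  position 12: as
  position 16: as
  position 18: as
  position 22: as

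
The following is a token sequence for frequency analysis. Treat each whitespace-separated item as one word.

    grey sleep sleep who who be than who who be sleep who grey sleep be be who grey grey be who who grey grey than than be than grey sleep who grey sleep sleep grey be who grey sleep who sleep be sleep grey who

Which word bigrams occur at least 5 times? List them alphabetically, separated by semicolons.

Bigram counts meeting the condition (at least 5 times):
  grey sleep: 5
  who grey: 5

grey sleep; who grey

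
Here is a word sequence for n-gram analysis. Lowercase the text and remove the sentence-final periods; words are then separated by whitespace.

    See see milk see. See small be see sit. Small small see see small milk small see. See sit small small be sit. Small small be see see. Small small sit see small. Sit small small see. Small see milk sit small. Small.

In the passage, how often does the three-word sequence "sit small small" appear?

5

Scanning the 41 overlapping trigram windows for "sit small small":
  position 9–11: sit small small
  position 19–21: sit small small
  position 23–25: sit small small
  position 34–36: sit small small
  position 41–43: sit small small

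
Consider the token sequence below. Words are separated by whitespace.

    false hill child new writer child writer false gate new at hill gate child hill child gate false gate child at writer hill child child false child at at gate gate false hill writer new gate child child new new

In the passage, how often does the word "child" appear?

10

Scanning the 40 tokens for "child":
  position 3: child
  position 6: child
  position 14: child
  position 16: child
  position 20: child
  position 24: child
  position 25: child
  position 27: child
  position 37: child
  position 38: child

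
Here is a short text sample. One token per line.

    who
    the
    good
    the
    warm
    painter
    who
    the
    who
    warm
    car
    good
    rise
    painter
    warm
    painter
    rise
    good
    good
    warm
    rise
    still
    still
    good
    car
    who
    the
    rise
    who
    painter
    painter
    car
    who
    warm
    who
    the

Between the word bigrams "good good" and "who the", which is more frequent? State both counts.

"good good": 1 occurrence
"who the": 4 occurrences

"who the" (4 vs 1)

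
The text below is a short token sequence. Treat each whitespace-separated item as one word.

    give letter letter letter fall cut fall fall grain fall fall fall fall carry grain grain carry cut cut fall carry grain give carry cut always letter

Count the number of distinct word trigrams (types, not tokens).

27 tokens → 25 trigram windows in total.
Repeated trigrams (each contributes count−1 duplicates):
  fall carry grain: 2
  fall fall fall: 2
2 duplicate windows → 25 − 2 = 23 distinct.

23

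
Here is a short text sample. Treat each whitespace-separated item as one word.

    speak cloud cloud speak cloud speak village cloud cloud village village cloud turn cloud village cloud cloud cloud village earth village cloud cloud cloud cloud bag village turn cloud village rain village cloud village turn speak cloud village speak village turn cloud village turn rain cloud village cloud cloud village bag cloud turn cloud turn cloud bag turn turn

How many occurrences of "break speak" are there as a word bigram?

Scanning the 58 overlapping bigram windows for "break speak":
  (none found)

0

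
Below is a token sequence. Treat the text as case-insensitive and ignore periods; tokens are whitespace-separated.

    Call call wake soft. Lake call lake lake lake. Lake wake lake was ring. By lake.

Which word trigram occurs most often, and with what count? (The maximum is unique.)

Trigram frequencies (highest first):
  lake lake lake: 2
  call call wake: 1
  call wake soft: 1
  wake soft lake: 1
  soft lake call: 1
  lake call lake: 1
  … (7 more, each ≤ 1)

"lake lake lake", 2 times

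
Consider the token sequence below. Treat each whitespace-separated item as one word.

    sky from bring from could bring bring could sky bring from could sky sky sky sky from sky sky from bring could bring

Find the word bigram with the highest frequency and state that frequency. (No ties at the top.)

"sky sky", 4 times

Bigram frequencies (highest first):
  sky sky: 4
  sky from: 3
  from bring: 2
  bring from: 2
  from could: 2
  could bring: 2
  … (5 more, each ≤ 2)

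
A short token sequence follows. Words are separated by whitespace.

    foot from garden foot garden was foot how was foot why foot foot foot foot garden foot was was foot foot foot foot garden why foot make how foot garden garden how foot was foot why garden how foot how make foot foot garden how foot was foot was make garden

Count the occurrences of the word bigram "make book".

Scanning the 50 overlapping bigram windows for "make book":
  (none found)

0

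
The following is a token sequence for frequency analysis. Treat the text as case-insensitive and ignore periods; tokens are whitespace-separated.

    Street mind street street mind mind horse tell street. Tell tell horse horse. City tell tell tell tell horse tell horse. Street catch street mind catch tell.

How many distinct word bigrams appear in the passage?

18

27 tokens → 26 bigram windows in total.
Repeated bigrams (each contributes count−1 duplicates):
  tell tell: 4
  street mind: 3
  tell horse: 3
  horse tell: 2
8 duplicate windows → 26 − 8 = 18 distinct.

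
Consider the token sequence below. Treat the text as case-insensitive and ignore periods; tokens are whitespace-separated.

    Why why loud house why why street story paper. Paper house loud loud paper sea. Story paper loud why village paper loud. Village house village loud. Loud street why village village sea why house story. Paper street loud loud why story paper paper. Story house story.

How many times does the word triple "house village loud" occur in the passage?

1

Scanning the 44 overlapping trigram windows for "house village loud":
  position 24–26: house village loud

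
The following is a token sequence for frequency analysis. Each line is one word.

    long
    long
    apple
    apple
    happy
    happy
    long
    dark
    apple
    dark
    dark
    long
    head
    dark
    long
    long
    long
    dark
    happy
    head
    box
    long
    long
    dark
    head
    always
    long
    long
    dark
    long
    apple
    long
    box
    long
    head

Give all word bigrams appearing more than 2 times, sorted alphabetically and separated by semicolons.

dark long; long dark; long long

Bigram counts meeting the condition (more than 2 times):
  dark long: 3
  long dark: 4
  long long: 5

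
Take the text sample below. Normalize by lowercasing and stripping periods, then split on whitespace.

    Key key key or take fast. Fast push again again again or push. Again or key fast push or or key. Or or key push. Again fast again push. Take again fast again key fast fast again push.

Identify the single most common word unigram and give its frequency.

Unigram frequencies (highest first):
  again: 9
  key: 7
  or: 7
  fast: 7
  push: 6
  take: 2

"again", 9 times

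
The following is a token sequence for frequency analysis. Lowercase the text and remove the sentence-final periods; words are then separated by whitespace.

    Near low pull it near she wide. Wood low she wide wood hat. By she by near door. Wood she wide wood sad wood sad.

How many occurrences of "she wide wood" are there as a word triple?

3

Scanning the 23 overlapping trigram windows for "she wide wood":
  position 6–8: she wide wood
  position 10–12: she wide wood
  position 20–22: she wide wood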